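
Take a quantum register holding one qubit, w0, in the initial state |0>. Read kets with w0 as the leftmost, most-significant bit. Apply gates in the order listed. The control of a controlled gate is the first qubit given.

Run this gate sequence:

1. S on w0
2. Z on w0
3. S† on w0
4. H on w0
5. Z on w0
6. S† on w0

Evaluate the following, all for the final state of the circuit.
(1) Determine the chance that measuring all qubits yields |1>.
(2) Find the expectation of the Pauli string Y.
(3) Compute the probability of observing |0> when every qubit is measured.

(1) Outcome |1> occurs with probability 1/2.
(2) The observable Y averages to 1.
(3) Outcome |0> occurs with probability 1/2.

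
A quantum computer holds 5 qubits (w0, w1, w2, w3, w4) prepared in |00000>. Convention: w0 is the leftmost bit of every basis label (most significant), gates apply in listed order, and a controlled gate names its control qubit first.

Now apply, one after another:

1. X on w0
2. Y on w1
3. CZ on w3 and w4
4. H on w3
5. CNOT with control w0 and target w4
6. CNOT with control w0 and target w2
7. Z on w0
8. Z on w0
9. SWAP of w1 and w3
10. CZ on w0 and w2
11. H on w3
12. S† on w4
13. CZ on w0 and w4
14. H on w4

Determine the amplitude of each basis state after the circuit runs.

After the circuit, the state carries amplitude sqrt(2)/4 on |10100>, -sqrt(2)/4 on |10101>, -sqrt(2)/4 on |10110>, sqrt(2)/4 on |10111>, sqrt(2)/4 on |11100>, -sqrt(2)/4 on |11101>, -sqrt(2)/4 on |11110>, sqrt(2)/4 on |11111>, and 0 on every other basis state.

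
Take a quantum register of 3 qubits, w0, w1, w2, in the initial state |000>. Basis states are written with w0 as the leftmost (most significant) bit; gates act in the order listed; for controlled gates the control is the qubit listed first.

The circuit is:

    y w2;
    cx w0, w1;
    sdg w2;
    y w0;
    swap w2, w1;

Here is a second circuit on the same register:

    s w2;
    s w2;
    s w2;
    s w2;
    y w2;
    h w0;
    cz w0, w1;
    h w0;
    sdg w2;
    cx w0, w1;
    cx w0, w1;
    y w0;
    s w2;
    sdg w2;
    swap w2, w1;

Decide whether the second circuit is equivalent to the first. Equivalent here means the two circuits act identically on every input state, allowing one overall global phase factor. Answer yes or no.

No, they are not equivalent — no single phase factor reconciles the two unitaries.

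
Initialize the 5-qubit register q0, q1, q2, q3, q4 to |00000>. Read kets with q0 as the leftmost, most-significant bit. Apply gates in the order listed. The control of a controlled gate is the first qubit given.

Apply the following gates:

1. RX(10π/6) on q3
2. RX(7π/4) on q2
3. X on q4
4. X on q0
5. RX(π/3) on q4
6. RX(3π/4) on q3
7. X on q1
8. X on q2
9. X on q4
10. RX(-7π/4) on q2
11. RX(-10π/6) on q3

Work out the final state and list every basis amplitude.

The resulting statevector has amplitude sqrt(6 - 3*sqrt(2))/4 on |11100>, -I*sqrt(2 - sqrt(2))/4 on |11101>, -I*sqrt(3*sqrt(2) + 6)/4 on |11110>, -sqrt(sqrt(2) + 2)/4 on |11111>, and 0 on every other basis state.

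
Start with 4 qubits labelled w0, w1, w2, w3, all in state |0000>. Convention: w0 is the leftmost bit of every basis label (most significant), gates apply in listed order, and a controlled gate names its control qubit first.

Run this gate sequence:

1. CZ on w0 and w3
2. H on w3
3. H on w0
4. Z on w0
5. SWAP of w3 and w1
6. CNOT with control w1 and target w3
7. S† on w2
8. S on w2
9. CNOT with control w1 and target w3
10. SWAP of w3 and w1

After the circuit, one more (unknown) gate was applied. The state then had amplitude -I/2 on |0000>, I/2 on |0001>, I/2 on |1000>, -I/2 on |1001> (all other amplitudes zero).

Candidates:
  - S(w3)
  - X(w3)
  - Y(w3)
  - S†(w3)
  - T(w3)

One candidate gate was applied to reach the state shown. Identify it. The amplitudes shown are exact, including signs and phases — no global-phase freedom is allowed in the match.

It was Y(w3) that produced the state shown. Key observation: steps 5-10 multiply out to the identity, so the circuit reduces to the remaining gates.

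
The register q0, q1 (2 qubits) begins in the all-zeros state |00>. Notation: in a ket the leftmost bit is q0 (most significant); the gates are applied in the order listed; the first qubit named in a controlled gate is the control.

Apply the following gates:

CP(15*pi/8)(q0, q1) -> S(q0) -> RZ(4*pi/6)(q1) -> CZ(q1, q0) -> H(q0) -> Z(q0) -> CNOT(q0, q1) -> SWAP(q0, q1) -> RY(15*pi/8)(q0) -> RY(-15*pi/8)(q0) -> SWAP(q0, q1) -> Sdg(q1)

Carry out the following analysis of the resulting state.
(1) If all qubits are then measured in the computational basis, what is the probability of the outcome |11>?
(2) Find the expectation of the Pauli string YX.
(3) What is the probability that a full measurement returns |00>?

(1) Outcome |11> occurs with probability 1/2. Key observation: gates 8-11 undo each other exactly, leaving only the rest of the circuit to track.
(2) The observable YX averages to 1.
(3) A full measurement returns |00> with probability 1/2.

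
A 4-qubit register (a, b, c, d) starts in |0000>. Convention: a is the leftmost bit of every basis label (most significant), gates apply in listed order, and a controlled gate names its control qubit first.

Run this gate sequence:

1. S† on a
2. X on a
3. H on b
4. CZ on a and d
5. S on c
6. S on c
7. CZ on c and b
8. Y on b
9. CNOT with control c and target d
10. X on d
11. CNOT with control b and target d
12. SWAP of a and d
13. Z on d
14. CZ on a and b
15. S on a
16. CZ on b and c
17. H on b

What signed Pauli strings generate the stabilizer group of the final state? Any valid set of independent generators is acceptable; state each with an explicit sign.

The stabilizer group can be generated by -YZII, -ZXII, +IIZI, -IIIZ, among other valid generating sets.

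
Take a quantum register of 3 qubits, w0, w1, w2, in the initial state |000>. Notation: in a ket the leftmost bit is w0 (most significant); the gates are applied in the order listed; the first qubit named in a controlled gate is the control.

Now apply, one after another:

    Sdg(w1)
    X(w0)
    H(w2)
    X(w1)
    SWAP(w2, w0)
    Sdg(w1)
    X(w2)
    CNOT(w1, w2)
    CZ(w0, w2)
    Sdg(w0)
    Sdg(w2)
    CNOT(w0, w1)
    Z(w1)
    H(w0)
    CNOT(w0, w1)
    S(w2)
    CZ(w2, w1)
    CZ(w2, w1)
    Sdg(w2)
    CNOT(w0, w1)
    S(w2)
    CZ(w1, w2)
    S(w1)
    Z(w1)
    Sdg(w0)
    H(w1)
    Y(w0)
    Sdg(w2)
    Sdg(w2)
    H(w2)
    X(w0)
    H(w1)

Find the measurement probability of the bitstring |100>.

The probability of measuring |100> is 1/8. Key observation: steps 15-20 multiply out to the identity, so the circuit reduces to the remaining gates.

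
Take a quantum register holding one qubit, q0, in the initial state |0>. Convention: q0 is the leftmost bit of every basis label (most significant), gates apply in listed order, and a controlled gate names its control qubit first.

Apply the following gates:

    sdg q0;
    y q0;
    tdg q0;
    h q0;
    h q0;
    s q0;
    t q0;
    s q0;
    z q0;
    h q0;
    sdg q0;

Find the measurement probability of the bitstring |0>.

The probability of measuring |0> is 1/2.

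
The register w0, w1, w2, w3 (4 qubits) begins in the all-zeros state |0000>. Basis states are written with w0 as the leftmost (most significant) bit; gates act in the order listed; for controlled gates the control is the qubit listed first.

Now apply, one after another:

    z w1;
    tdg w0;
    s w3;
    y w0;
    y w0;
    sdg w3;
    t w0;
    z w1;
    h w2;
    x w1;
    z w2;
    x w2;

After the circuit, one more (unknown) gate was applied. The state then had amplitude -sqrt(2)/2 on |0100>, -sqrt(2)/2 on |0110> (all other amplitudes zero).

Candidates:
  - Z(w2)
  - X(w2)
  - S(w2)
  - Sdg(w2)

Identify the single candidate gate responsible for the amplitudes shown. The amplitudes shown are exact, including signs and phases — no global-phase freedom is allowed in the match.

The applied gate was Z(w2).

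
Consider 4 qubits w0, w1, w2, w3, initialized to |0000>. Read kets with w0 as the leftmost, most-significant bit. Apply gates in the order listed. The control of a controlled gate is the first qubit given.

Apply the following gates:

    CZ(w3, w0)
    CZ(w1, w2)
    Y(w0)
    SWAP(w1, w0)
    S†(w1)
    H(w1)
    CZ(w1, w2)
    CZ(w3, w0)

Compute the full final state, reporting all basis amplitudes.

The resulting statevector has amplitude sqrt(2)/2 on |0000>, -sqrt(2)/2 on |0100>, and 0 on every other basis state.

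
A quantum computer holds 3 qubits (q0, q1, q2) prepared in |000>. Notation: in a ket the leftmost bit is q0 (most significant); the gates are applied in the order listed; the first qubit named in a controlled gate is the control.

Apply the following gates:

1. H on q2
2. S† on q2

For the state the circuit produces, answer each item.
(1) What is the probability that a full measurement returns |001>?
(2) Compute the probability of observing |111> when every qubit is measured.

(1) A full measurement returns |001> with probability 1/2.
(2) Outcome |111> occurs with probability 0.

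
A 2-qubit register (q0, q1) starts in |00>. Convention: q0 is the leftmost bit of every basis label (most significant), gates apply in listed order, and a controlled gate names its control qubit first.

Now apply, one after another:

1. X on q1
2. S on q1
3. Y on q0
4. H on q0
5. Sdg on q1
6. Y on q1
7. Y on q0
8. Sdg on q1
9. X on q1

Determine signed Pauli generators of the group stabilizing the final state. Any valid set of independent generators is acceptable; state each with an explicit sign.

One valid set of independent stabilizer generators is +XI, -IZ (any independent generating set of the same group is equally correct).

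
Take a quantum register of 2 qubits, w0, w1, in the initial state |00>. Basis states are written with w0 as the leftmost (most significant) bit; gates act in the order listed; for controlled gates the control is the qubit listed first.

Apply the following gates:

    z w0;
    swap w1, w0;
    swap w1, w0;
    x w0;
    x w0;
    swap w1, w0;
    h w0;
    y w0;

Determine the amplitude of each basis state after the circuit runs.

After the circuit, the state carries amplitude -sqrt(2)*I/2 on |00>, 0 on |01>, sqrt(2)*I/2 on |10>, 0 on |11>. Key observation: gates 3-6 undo each other exactly, leaving only the rest of the circuit to track.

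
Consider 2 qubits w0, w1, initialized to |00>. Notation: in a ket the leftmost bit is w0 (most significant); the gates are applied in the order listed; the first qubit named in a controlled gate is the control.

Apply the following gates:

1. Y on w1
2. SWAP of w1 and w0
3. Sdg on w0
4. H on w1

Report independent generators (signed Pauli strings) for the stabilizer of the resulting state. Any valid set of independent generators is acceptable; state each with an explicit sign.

The stabilizer group can be generated by +IX, -ZI, among other valid generating sets.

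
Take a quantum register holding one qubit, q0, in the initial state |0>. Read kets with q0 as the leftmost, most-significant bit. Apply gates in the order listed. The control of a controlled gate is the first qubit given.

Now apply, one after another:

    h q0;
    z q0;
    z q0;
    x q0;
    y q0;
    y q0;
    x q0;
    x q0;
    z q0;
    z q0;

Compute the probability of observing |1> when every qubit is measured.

A full measurement returns |1> with probability 1/2.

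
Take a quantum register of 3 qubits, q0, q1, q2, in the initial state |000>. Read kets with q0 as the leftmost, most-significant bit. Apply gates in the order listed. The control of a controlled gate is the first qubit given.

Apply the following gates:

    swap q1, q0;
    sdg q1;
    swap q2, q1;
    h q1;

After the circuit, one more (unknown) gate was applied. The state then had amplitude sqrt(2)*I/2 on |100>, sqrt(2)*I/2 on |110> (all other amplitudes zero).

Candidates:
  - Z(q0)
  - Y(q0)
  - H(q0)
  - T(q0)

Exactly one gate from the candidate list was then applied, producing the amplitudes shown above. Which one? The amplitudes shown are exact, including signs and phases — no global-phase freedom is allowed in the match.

The applied gate was Y(q0).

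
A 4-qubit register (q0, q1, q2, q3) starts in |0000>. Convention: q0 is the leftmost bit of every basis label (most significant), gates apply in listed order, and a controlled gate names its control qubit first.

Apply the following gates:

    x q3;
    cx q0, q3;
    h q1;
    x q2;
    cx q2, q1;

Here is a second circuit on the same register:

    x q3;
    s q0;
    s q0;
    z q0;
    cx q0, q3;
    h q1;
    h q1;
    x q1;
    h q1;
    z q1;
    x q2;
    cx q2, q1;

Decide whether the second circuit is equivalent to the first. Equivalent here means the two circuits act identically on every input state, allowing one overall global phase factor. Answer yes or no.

Yes: on every input state the two circuits agree up to one overall phase factor.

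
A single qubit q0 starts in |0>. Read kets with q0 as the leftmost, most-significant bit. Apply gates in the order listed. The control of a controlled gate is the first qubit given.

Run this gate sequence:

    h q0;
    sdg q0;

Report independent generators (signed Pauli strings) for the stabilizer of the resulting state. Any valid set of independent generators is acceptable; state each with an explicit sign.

The stabilizer group can be generated by -Y, among other valid generating sets.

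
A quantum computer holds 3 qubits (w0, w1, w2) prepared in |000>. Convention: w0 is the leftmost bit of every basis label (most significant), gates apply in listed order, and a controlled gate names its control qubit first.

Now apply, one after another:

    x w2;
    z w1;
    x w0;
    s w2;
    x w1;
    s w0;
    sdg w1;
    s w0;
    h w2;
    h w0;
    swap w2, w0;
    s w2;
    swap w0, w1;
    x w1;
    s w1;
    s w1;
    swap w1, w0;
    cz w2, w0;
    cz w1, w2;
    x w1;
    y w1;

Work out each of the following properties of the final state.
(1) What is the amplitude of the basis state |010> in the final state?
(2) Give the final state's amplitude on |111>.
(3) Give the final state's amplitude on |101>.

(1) The final state's coefficient on |010> equals I/2.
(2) |111> carries amplitude 1/2 in the final state.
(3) The final state's coefficient on |101> equals 0.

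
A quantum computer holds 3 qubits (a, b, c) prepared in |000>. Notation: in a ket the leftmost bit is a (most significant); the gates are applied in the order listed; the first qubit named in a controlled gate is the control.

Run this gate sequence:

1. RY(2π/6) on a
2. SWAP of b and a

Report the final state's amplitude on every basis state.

The final amplitudes are sqrt(3)/2 on |000>, 1/2 on |010>, and 0 on every other basis state.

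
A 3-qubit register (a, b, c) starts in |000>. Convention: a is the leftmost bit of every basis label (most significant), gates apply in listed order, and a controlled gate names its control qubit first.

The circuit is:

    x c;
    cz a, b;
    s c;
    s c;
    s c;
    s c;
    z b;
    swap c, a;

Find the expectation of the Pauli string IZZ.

The observable IZZ averages to 1. Key observation: steps 3-6 multiply out to the identity, so the circuit reduces to the remaining gates.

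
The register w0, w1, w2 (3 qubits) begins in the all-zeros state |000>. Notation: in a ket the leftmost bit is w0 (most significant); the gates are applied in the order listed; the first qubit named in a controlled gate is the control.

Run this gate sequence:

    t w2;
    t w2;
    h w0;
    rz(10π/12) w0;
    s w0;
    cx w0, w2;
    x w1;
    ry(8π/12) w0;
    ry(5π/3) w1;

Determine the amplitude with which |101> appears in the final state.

The amplitude on |101> is -sqrt(2)*exp(11*I*pi/12)/8.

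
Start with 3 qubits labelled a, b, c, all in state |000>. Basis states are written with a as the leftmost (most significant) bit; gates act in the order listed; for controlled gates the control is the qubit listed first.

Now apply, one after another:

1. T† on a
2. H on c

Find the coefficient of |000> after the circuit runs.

The final state's coefficient on |000> equals sqrt(2)/2.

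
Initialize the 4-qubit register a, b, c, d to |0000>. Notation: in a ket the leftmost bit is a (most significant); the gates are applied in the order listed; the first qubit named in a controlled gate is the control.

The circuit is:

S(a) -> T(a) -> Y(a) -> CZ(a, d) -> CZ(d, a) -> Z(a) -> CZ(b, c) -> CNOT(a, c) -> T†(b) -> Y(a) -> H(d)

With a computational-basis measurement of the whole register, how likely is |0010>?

Outcome |0010> occurs with probability 1/2.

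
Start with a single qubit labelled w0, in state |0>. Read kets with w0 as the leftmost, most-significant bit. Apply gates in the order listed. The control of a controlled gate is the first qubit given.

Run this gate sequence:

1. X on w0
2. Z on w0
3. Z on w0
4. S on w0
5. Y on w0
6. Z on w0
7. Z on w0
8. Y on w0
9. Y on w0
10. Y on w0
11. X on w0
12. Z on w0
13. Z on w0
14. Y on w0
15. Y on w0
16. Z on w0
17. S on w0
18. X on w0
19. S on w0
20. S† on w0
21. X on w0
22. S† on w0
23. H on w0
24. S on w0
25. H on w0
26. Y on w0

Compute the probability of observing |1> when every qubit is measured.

The probability of measuring |1> is 1/2. Key observation: the block from step 5 through step 8 cancels to the identity and can be dropped.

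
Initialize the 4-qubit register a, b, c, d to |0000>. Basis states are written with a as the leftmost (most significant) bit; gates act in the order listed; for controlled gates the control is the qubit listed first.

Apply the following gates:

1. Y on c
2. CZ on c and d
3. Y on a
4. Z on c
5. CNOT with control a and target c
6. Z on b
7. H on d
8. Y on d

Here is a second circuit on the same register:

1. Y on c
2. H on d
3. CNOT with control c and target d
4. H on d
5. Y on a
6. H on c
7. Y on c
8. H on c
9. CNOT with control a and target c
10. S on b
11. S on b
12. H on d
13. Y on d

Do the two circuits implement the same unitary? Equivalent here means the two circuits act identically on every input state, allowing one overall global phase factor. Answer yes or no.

No — the two circuits implement different unitaries, even allowing a global phase.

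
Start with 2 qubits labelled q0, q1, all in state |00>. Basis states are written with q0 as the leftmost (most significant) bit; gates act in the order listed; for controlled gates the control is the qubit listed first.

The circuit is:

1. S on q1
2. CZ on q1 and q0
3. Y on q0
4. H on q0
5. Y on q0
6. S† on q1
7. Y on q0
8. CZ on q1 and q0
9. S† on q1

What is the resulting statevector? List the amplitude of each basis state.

After the circuit, the state carries amplitude sqrt(2)*I/2 on |00>, 0 on |01>, -sqrt(2)*I/2 on |10>, 0 on |11>.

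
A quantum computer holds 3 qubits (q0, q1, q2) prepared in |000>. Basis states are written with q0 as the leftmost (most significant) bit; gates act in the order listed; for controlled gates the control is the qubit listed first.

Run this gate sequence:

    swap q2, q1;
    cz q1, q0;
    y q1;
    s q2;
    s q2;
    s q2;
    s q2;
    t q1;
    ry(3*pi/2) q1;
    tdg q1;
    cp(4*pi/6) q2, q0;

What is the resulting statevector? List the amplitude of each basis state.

After the circuit, the state carries amplitude -sqrt(2)*exp(3*I*pi/4)/2 on |000>, -sqrt(2)*I/2 on |010>, and 0 on every other basis state. Key observation: steps 4-7 multiply out to the identity, so the circuit reduces to the remaining gates.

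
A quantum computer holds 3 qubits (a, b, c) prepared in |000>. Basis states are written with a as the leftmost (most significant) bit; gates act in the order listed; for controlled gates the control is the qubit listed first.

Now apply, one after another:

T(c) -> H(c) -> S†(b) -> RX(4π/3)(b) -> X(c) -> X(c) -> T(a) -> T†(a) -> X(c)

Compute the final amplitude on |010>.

The amplitude on |010> is -sqrt(6)*I/4. Key observation: gates 6-9 undo each other exactly, leaving only the rest of the circuit to track.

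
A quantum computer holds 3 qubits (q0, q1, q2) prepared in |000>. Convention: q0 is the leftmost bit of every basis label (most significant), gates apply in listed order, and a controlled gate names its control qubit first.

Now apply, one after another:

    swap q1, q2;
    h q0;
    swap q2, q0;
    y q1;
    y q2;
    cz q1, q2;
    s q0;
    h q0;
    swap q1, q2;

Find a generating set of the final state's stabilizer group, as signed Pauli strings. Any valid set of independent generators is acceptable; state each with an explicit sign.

The stabilizer group can be generated by +XII, +IXI, -IIZ, among other valid generating sets.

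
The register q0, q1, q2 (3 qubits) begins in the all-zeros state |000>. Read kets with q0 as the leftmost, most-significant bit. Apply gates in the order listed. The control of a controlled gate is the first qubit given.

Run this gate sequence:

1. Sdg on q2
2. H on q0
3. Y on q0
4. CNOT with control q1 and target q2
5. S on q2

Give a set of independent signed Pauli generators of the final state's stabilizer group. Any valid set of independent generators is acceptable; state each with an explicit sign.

One valid set of independent stabilizer generators is -XII, +IZI, +IIZ (any independent generating set of the same group is equally correct).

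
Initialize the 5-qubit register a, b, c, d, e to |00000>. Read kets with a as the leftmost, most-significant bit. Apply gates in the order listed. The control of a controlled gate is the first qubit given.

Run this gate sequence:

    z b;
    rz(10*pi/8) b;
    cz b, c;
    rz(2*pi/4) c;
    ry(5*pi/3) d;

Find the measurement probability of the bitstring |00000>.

Outcome |00000> occurs with probability 3/4.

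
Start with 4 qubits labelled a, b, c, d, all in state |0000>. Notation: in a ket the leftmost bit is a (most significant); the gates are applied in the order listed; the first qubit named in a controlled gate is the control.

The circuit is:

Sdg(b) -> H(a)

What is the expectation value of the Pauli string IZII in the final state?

The expectation value of IZII is 1.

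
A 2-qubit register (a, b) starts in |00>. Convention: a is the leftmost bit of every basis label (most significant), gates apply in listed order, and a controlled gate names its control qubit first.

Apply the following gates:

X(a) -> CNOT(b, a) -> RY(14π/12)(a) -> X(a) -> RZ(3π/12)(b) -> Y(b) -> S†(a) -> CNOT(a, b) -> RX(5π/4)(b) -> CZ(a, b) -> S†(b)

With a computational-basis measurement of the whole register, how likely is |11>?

A full measurement returns |11> with probability sqrt(6)/16 + sqrt(2)/8 + sqrt(3)/8 + 1/4.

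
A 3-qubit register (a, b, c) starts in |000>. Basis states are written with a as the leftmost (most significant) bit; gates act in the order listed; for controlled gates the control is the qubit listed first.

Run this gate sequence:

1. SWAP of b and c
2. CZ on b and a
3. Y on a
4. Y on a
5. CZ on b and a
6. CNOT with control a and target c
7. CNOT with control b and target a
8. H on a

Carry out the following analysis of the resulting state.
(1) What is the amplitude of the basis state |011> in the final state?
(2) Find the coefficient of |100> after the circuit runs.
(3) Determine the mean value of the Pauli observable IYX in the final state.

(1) The final state's coefficient on |011> equals 0. Key observation: steps 2-5 multiply out to the identity, so the circuit reduces to the remaining gates.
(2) The final state's coefficient on |100> equals sqrt(2)/2.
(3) The observable IYX averages to 0.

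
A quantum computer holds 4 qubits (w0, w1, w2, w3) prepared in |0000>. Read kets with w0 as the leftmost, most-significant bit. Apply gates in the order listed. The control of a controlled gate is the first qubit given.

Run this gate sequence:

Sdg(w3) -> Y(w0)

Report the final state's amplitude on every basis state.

The final amplitudes are I on |1000>, and 0 on every other basis state.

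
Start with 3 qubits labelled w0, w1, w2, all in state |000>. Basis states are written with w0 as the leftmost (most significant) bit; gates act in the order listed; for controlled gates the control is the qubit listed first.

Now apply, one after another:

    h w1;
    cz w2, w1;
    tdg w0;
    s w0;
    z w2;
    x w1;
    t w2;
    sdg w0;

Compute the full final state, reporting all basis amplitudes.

The final amplitudes are sqrt(2)/2 on |000>, sqrt(2)/2 on |010>, and 0 on every other basis state.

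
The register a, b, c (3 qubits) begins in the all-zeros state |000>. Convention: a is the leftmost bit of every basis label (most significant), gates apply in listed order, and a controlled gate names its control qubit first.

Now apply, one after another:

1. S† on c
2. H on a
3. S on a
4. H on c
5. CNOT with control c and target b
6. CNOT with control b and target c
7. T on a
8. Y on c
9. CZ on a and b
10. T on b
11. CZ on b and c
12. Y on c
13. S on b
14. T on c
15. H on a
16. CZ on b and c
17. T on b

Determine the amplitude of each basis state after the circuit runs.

After the circuit, the state carries amplitude sqrt(2)*(1 + exp(3*I*pi/4))/4 on |000>, 0 on |001>, sqrt(2)*(1 - exp(3*I*pi/4))/4 on |010>, 0 on |011>, sqrt(2)*(1 - exp(3*I*pi/4))/4 on |100>, 0 on |101>, sqrt(2)*(1 + exp(3*I*pi/4))/4 on |110>, 0 on |111>.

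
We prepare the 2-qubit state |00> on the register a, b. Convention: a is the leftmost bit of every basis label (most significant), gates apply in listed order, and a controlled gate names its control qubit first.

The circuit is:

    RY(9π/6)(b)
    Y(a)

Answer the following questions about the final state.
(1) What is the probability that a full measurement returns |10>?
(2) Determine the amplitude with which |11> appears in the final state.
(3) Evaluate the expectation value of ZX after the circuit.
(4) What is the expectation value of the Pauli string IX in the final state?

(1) A full measurement returns |10> with probability 1/2.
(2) The amplitude on |11> is sqrt(2)*I/2.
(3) In the final state, ZX has expectation 1.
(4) The observable IX averages to -1.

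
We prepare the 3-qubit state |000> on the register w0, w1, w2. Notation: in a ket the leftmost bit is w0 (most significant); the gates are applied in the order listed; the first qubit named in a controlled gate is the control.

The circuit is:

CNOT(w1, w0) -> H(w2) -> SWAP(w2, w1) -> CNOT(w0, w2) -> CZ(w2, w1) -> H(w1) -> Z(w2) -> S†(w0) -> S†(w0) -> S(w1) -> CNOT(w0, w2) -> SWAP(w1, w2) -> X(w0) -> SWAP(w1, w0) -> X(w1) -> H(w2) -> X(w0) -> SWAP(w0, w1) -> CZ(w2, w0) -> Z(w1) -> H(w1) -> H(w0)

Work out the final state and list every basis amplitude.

After the circuit, the state carries amplitude -sqrt(2)/4 on |000>, -sqrt(2)/4 on |001>, sqrt(2)/4 on |010>, sqrt(2)/4 on |011>, -sqrt(2)/4 on |100>, -sqrt(2)/4 on |101>, sqrt(2)/4 on |110>, sqrt(2)/4 on |111>.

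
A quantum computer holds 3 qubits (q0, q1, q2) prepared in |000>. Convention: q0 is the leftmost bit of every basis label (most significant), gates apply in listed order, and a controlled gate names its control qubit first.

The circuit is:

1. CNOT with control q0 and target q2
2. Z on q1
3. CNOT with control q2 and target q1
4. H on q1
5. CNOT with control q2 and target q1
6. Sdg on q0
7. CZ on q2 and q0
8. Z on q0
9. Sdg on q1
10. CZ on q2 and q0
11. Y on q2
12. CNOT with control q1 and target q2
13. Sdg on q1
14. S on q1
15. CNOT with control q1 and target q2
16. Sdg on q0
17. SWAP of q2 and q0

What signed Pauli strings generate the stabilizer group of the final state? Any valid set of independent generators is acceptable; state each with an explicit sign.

The stabilizer group can be generated by -IYI, -ZII, +IIZ, among other valid generating sets. Key observation: gates 12-15 undo each other exactly, leaving only the rest of the circuit to track.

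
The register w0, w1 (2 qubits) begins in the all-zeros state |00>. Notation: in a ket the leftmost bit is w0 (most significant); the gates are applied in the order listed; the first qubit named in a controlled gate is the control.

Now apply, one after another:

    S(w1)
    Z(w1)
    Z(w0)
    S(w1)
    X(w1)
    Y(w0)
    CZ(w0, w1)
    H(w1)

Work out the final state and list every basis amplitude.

The final amplitudes are 0 on |00>, 0 on |01>, -sqrt(2)*I/2 on |10>, sqrt(2)*I/2 on |11>.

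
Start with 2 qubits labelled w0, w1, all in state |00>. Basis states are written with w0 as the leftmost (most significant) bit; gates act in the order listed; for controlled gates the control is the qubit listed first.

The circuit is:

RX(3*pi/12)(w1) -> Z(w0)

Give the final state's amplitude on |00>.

The final state's coefficient on |00> equals sqrt(sqrt(2) + 2)/2.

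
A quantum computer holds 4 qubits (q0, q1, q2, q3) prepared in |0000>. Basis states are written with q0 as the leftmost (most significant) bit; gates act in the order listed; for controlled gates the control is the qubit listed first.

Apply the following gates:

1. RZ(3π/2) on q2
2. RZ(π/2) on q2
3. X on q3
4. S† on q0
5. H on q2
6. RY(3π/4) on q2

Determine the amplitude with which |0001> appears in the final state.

|0001> carries amplitude sqrt(2)*(-sqrt(2 - sqrt(2)) + sqrt(sqrt(2) + 2))/4 in the final state.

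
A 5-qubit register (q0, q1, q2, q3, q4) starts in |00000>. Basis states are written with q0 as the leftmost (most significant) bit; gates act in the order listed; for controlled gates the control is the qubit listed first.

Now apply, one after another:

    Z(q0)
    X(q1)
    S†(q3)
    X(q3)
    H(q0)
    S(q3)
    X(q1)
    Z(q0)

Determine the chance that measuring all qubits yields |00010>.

The probability of measuring |00010> is 1/2.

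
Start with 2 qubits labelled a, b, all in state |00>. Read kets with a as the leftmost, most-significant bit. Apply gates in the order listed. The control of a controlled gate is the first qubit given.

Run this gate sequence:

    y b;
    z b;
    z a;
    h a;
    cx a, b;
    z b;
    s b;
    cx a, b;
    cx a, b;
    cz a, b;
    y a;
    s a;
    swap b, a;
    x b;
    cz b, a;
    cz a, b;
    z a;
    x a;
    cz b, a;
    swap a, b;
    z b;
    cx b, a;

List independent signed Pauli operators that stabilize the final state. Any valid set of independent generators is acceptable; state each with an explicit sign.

One valid set of independent stabilizer generators is +IX, +ZI (any independent generating set of the same group is equally correct). Key observation: the block from step 8 through step 9 cancels to the identity and can be dropped.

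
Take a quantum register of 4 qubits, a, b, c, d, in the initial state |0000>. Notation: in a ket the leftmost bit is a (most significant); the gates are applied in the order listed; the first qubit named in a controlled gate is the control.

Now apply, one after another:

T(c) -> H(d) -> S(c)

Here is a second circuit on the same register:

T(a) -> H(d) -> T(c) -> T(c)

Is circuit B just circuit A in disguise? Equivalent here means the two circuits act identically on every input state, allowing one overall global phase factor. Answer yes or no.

No: there is an input state on which the two circuits produce genuinely different outputs (not merely differing by a phase).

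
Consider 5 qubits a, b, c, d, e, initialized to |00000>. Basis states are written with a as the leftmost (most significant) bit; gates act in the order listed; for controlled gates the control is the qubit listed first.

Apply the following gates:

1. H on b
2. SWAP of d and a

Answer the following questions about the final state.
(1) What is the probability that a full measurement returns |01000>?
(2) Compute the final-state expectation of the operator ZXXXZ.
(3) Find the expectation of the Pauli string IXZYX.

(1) A full measurement returns |01000> with probability 1/2.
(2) In the final state, ZXXXZ has expectation 0.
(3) The expectation value of IXZYX is 0.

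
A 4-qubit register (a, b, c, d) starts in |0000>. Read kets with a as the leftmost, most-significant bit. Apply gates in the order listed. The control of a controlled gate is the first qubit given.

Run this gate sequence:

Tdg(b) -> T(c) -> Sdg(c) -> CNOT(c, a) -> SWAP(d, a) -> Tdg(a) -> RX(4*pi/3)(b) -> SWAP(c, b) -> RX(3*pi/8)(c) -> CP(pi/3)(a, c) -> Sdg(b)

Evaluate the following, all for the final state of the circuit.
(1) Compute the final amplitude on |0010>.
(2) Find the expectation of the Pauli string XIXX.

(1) The amplitude on |0010> is -I*sin(7*pi/48).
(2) The observable XIXX averages to 0.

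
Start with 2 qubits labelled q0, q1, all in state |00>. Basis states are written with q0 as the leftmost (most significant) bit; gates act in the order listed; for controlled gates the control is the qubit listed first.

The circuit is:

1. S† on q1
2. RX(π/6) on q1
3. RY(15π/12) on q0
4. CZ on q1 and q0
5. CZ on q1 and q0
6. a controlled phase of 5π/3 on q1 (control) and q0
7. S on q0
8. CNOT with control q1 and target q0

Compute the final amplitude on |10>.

The amplitude on |10> is sqrt(2)*I*sqrt(sqrt(2) + 2)/8 + sqrt(6)*I*sqrt(sqrt(2) + 2)/8. Key observation: gates 4-5 undo each other exactly, leaving only the rest of the circuit to track.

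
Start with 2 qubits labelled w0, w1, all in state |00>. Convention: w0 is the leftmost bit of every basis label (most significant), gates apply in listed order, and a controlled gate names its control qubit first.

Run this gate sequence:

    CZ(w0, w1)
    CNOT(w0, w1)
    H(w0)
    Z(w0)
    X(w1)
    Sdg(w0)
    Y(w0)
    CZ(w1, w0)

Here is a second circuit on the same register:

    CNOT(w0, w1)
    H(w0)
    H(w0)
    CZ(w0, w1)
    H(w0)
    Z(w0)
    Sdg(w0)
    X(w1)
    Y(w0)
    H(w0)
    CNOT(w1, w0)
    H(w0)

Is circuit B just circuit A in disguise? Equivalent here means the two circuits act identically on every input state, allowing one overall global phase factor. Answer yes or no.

No: there is an input state on which the two circuits produce genuinely different outputs (not merely differing by a phase).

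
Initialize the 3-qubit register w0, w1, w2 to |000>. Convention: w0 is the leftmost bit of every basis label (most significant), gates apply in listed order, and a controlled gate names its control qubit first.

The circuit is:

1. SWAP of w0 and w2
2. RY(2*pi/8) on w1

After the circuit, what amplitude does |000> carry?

The amplitude on |000> is sqrt(sqrt(2) + 2)/2.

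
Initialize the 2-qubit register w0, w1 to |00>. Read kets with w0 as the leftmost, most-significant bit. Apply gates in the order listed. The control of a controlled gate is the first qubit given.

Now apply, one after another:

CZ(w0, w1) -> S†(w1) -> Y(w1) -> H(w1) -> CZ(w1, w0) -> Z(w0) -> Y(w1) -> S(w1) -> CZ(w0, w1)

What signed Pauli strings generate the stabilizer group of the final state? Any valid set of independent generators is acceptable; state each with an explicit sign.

One valid set of independent stabilizer generators is +IY, +ZI (any independent generating set of the same group is equally correct).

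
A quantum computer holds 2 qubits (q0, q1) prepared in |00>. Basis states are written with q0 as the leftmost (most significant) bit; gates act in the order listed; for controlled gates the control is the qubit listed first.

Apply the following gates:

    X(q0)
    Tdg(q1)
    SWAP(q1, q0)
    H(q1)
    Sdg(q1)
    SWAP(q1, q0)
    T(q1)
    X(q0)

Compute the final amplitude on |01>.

The final state's coefficient on |01> equals 0.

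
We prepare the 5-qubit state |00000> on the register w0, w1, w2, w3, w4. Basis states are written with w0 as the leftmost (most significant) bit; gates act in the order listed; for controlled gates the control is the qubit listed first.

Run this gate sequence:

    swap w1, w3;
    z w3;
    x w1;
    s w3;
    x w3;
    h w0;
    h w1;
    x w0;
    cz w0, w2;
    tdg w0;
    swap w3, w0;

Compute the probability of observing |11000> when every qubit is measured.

A full measurement returns |11000> with probability 1/4.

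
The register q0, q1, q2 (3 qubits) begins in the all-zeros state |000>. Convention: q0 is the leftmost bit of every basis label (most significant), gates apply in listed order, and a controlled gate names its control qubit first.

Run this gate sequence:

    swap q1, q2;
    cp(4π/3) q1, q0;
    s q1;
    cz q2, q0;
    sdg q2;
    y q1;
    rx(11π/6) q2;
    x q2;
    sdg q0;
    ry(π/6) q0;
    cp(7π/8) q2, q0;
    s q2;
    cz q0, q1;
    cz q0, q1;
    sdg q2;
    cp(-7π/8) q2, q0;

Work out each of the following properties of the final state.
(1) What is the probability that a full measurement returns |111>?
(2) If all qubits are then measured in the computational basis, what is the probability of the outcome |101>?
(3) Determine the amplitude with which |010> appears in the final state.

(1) A full measurement returns |111> with probability 1/16. Key observation: gates 11-16 undo each other exactly, leaving only the rest of the circuit to track.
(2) A full measurement returns |101> with probability 0.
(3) The amplitude on |010> is 1/4.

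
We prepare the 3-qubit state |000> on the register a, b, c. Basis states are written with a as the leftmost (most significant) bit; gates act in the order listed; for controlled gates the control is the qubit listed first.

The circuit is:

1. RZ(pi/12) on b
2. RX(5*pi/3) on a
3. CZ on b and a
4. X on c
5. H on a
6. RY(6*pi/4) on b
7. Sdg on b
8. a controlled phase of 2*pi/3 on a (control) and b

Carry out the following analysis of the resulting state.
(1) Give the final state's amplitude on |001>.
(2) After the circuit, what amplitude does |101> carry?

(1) The amplitude on |001> is (-sqrt(3) - I)*exp(23*I*pi/24)/4.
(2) The final state's coefficient on |101> equals (-sqrt(3) + I)*exp(23*I*pi/24)/4.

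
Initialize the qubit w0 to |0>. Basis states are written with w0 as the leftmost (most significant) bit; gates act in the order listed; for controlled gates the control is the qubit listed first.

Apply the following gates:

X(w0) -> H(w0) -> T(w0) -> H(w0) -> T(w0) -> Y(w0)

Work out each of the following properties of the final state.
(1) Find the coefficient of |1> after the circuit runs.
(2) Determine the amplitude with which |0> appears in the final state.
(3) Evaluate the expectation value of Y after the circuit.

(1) |1> carries amplitude -exp(3*I*pi/4)/2 + I/2 in the final state.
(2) The final state's coefficient on |0> equals 1/2 - exp(3*I*pi/4)/2.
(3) The expectation value of Y is 1/2.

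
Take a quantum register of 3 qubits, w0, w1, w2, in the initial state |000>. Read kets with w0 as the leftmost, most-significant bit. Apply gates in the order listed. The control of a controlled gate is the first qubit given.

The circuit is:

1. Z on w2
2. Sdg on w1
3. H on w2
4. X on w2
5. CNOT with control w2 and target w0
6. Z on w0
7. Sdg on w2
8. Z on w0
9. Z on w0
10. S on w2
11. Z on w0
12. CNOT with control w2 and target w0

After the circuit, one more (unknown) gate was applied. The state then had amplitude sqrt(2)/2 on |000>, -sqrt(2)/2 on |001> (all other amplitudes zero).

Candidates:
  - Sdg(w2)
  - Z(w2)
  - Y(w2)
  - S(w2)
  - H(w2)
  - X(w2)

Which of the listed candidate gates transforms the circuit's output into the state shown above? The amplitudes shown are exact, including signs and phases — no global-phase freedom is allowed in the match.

The applied gate was Z(w2).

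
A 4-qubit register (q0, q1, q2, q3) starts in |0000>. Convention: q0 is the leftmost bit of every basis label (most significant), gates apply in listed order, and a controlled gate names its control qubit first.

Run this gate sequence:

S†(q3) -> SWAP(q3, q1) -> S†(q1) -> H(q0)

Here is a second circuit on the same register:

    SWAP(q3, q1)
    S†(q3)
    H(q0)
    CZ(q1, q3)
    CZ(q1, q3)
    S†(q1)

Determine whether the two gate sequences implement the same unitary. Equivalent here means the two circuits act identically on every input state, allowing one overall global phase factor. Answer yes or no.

No, they are not equivalent — no single phase factor reconciles the two unitaries.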